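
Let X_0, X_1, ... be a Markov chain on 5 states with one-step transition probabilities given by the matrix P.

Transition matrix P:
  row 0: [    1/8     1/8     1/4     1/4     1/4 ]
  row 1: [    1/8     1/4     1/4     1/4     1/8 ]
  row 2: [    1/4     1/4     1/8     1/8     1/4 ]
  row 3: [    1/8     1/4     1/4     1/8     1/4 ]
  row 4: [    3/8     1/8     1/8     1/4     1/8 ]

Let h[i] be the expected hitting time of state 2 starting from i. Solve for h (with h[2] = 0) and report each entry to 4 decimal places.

First-step conditioning: h[2] = 0; for i ≠ 2, h[i] = 1 + Σ_k P[i][k]·h[k].
  h[0] = 1 + 1/8·h[0] + 1/8·h[1] + 1/4·h[3] + 1/4·h[4]
  h[1] = 1 + 1/8·h[0] + 1/4·h[1] + 1/4·h[3] + 1/8·h[4]
  h[3] = 1 + 1/8·h[0] + 1/4·h[1] + 1/8·h[3] + 1/4·h[4]
  h[4] = 1 + 3/8·h[0] + 1/8·h[1] + 1/4·h[3] + 1/8·h[4]
Solving the 4×4 linear system over states ≠ 2 gives exactly h = [4536/1019, 4464/1019, 0, 4528/1019, 5040/1019] (h[2] = 0 is the target).

h = [4.4514, 4.3808, 0.0000, 4.4436, 4.9460]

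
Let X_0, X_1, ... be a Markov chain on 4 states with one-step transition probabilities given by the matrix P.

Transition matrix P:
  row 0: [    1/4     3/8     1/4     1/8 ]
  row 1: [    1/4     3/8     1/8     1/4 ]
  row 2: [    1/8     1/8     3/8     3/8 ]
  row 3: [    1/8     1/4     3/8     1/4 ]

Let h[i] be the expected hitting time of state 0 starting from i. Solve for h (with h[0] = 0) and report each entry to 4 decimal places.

h = [0.0000, 5.4925, 6.5672, 6.4478]

First-step conditioning: h[0] = 0; for i ≠ 0, h[i] = 1 + Σ_k P[i][k]·h[k].
  h[1] = 1 + 3/8·h[1] + 1/8·h[2] + 1/4·h[3]
  h[2] = 1 + 1/8·h[1] + 3/8·h[2] + 3/8·h[3]
  h[3] = 1 + 1/4·h[1] + 3/8·h[2] + 1/4·h[3]
Solving the 3×3 linear system over states ≠ 0 gives exactly h = [0, 368/67, 440/67, 432/67] (h[0] = 0 is the target).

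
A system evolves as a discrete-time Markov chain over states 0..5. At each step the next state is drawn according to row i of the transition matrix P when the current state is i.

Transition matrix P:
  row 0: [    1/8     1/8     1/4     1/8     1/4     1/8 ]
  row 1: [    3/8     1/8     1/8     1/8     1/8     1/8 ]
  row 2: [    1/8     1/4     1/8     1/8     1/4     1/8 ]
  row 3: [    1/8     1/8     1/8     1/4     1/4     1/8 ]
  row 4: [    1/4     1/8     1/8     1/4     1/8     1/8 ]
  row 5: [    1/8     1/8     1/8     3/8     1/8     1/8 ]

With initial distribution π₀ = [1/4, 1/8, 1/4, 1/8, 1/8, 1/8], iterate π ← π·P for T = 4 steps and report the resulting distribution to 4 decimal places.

t=0: π = [0.2500, 0.1250, 0.2500, 0.1250, 0.1250, 0.1250]
t=1: π = [0.1719, 0.1563, 0.1563, 0.1875, 0.2031, 0.1250]
t=2: π = [0.1895, 0.1445, 0.1465, 0.2051, 0.1895, 0.1250]
t=3: π = [0.1848, 0.1433, 0.1487, 0.2056, 0.1926, 0.1250]
t=4: π = [0.1849, 0.1436, 0.1481, 0.2060, 0.1924, 0.1250]

π = [0.1849, 0.1436, 0.1481, 0.2060, 0.1924, 0.1250]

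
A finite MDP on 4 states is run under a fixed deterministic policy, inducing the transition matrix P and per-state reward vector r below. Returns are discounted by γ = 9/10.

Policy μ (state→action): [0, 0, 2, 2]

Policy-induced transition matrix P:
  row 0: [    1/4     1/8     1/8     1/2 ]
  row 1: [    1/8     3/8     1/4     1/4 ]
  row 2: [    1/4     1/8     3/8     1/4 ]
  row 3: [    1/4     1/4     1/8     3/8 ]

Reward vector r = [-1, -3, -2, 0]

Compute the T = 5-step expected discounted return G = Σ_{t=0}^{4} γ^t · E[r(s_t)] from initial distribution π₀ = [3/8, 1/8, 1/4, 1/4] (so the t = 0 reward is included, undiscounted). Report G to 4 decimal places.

G = -5.1733

t=0: π = [0.3750, 0.1250, 0.2500, 0.2500], E[r] = -1.2500, γ^t·E[r] = -1.250000, running G = -1.250000
t=1: π = [0.2344, 0.1875, 0.2031, 0.3750], E[r] = -1.2031, γ^t·E[r] = -1.082813, running G = -2.332813
t=2: π = [0.2266, 0.2188, 0.1992, 0.3555], E[r] = -1.2813, γ^t·E[r] = -1.037813, running G = -3.370625
t=3: π = [0.2227, 0.2241, 0.2021, 0.3511], E[r] = -1.2993, γ^t·E[r] = -0.947202, running G = -4.317827
t=4: π = [0.2220, 0.2249, 0.2036, 0.3495], E[r] = -1.3038, γ^t·E[r] = -0.855445, running G = -5.173271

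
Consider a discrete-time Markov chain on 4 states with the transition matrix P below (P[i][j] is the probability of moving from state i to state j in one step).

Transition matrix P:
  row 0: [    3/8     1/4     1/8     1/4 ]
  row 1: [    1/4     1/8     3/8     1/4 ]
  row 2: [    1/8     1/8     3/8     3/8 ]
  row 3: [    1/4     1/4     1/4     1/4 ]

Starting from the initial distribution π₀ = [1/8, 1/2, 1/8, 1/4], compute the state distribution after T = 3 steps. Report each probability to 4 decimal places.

t=0: π = [0.1250, 0.5000, 0.1250, 0.2500]
t=1: π = [0.2500, 0.1719, 0.3125, 0.2656]
t=2: π = [0.2422, 0.1895, 0.2793, 0.2891]
t=3: π = [0.2454, 0.1914, 0.2783, 0.2849]

π = [0.2454, 0.1914, 0.2783, 0.2849]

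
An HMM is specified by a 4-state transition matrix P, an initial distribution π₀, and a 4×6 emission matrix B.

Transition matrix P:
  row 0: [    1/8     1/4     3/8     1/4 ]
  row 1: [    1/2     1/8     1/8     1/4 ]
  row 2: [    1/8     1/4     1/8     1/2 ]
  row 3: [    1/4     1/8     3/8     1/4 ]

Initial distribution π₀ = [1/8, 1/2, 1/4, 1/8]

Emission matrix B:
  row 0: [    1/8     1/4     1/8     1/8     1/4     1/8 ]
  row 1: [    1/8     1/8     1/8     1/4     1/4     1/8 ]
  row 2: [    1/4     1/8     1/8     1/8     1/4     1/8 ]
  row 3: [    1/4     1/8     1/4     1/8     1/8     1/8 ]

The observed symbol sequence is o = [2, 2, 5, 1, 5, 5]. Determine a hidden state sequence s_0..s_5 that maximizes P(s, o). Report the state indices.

path = [1, 0, 1, 0, 2, 3]

t=0: δ = [1.562e-02, 6.250e-02, 3.125e-02, 3.125e-02]  (obs o_0=2)
t=1: δ = [3.906e-03, 9.766e-04, 1.465e-03, 3.906e-03]  ψ = [1, 1, 3, 1]  (obs o_1=2)
t=2: δ = [1.221e-04, 1.221e-04, 1.831e-04, 1.221e-04]  ψ = [3, 0, 0, 0]  (obs o_2=5)
t=3: δ = [1.526e-05, 5.722e-06, 5.722e-06, 1.144e-05]  ψ = [1, 2, 0, 2]  (obs o_3=1)
t=4: δ = [3.576e-07, 4.768e-07, 7.153e-07, 4.768e-07]  ψ = [1, 0, 0, 0]  (obs o_4=5)
t=5: δ = [2.980e-08, 2.235e-08, 2.235e-08, 4.470e-08]  ψ = [1, 2, 3, 2]  (obs o_5=5)
backtrack: best end state = 3; path = [1, 0, 1, 0, 2, 3]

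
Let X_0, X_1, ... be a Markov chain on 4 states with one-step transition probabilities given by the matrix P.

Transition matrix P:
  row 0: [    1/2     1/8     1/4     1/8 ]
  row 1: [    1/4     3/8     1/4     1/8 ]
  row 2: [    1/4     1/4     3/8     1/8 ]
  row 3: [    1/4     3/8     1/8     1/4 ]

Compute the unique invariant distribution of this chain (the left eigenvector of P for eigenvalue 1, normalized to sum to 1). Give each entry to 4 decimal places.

π = [0.3333, 0.2585, 0.2653, 0.1429]

Balance equations π_j = Σ_i π_i·P[i][j]:
  π_0 = 1/2·π_0 + 1/4·π_1 + 1/4·π_2 + 1/4·π_3
  π_1 = 1/8·π_0 + 3/8·π_1 + 1/4·π_2 + 3/8·π_3
  π_2 = 1/4·π_0 + 1/4·π_1 + 3/8·π_2 + 1/8·π_3
  normalize: π_0 + π_1 + π_2 + π_3 = 1
Solving the linear system gives exactly π = [1/3, 38/147, 13/49, 1/7].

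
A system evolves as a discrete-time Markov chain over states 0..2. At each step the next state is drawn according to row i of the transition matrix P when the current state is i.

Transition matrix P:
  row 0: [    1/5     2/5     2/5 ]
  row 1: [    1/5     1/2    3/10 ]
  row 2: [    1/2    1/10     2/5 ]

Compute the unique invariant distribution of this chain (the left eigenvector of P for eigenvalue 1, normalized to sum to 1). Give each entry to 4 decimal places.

π = [0.3103, 0.3218, 0.3678]

Balance equations π_j = Σ_i π_i·P[i][j]:
  π_0 = 1/5·π_0 + 1/5·π_1 + 1/2·π_2
  π_1 = 2/5·π_0 + 1/2·π_1 + 1/10·π_2
  normalize: π_0 + π_1 + π_2 = 1
Solving the linear system gives exactly π = [9/29, 28/87, 32/87].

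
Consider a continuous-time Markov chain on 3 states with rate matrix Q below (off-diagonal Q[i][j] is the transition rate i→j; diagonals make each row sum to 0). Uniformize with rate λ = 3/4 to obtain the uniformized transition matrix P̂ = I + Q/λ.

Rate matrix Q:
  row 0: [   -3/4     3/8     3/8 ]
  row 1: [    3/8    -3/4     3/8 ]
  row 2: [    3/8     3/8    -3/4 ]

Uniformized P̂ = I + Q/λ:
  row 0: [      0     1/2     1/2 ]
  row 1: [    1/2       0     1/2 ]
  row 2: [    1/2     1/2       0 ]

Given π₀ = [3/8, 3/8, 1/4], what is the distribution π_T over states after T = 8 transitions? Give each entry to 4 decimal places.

t=0: π = [0.3750, 0.3750, 0.2500]
t=1: π = [0.3125, 0.3125, 0.3750]
t=2: π = [0.3438, 0.3438, 0.3125]
t=3: π = [0.3281, 0.3281, 0.3438]
t=4: π = [0.3359, 0.3359, 0.3281]
t=5: π = [0.3320, 0.3320, 0.3359]
t=6: π = [0.3340, 0.3340, 0.3320]
t=7: π = [0.3330, 0.3330, 0.3340]
t=8: π = [0.3335, 0.3335, 0.3330]

π = [0.3335, 0.3335, 0.3330]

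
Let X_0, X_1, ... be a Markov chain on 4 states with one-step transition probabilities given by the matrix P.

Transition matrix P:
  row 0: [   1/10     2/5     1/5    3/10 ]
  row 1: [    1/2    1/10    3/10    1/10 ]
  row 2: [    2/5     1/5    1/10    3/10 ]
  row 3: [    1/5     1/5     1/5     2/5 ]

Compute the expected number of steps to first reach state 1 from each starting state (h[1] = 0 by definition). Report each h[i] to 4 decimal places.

First-step conditioning: h[1] = 0; for i ≠ 1, h[i] = 1 + Σ_k P[i][k]·h[k].
  h[0] = 1 + 1/10·h[0] + 1/5·h[2] + 3/10·h[3]
  h[2] = 1 + 2/5·h[0] + 1/10·h[2] + 3/10·h[3]
  h[3] = 1 + 1/5·h[0] + 1/5·h[2] + 2/5·h[3]
Solving the 3×3 linear system over states ≠ 1 gives exactly h = [165/49, 0, 195/49, 605/147] (h[1] = 0 is the target).

h = [3.3673, 0.0000, 3.9796, 4.1156]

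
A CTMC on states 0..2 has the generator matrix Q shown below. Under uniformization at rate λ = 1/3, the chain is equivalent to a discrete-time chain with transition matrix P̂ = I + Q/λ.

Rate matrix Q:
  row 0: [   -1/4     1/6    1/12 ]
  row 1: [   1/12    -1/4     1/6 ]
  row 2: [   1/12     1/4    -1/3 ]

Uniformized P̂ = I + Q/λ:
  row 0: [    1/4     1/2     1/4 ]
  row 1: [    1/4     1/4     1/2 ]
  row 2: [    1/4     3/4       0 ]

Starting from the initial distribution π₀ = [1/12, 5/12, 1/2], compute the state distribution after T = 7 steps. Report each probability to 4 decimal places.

t=0: π = [0.0833, 0.4167, 0.5000]
t=1: π = [0.2500, 0.5208, 0.2292]
t=2: π = [0.2500, 0.4271, 0.3229]
t=3: π = [0.2500, 0.4740, 0.2760]
t=4: π = [0.2500, 0.4505, 0.2995]
t=5: π = [0.2500, 0.4622, 0.2878]
t=6: π = [0.2500, 0.4564, 0.2936]
t=7: π = [0.2500, 0.4593, 0.2907]

π = [0.2500, 0.4593, 0.2907]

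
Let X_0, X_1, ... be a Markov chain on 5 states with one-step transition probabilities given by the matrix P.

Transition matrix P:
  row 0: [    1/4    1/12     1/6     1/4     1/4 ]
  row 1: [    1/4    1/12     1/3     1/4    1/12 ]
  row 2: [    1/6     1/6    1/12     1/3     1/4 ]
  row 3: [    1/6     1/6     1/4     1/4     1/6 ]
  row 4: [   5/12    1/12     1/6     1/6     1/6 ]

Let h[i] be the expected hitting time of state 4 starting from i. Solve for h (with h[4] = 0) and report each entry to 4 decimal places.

h = [4.8179, 5.6375, 4.9177, 5.2960, 0.0000]

First-step conditioning: h[4] = 0; for i ≠ 4, h[i] = 1 + Σ_k P[i][k]·h[k].
  h[0] = 1 + 1/4·h[0] + 1/12·h[1] + 1/6·h[2] + 1/4·h[3]
  h[1] = 1 + 1/4·h[0] + 1/12·h[1] + 1/3·h[2] + 1/4·h[3]
  h[2] = 1 + 1/6·h[0] + 1/6·h[1] + 1/12·h[2] + 1/3·h[3]
  h[3] = 1 + 1/6·h[0] + 1/6·h[1] + 1/4·h[2] + 1/4·h[3]
Solving the 4×4 linear system over states ≠ 4 gives exactly h = [2751/571, 3219/571, 2808/571, 3024/571, 0] (h[4] = 0 is the target).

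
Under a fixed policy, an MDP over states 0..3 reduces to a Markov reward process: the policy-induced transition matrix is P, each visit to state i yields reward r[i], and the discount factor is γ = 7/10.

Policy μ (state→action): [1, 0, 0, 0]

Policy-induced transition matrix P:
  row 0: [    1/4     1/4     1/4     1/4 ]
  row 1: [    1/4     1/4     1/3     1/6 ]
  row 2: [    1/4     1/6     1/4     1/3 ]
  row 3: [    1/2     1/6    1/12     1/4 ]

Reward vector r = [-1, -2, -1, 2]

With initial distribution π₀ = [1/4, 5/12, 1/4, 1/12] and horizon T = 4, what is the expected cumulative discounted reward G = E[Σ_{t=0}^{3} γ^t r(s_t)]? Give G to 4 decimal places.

G = -1.9006

t=0: π = [0.2500, 0.4167, 0.2500, 0.0833], E[r] = -1.1667, γ^t·E[r] = -1.166667, running G = -1.166667
t=1: π = [0.2708, 0.2222, 0.2708, 0.2361], E[r] = -0.5139, γ^t·E[r] = -0.359722, running G = -1.526389
t=2: π = [0.3090, 0.2078, 0.2292, 0.2541], E[r] = -0.4456, γ^t·E[r] = -0.218345, running G = -1.744734
t=3: π = [0.3135, 0.2097, 0.2250, 0.2518], E[r] = -0.4544, γ^t·E[r] = -0.155852, running G = -1.900586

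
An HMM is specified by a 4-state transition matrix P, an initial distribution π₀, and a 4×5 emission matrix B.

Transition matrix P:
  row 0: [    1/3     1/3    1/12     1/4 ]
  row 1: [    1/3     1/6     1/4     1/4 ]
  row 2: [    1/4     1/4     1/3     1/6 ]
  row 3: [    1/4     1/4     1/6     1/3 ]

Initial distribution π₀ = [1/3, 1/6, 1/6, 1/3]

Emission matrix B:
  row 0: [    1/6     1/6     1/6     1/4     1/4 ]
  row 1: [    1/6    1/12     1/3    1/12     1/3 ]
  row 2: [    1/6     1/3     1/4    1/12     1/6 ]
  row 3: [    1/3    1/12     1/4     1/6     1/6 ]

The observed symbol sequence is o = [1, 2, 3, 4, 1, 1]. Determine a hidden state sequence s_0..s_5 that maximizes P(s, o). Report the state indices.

t=0: δ = [5.556e-02, 1.389e-02, 5.556e-02, 2.778e-02]  (obs o_0=1)
t=1: δ = [3.086e-03, 6.173e-03, 4.630e-03, 3.472e-03]  ψ = [0, 0, 2, 0]  (obs o_1=2)
t=2: δ = [5.144e-04, 9.645e-05, 1.286e-04, 2.572e-04]  ψ = [1, 2, 1, 1]  (obs o_2=3)
t=3: δ = [4.287e-05, 5.716e-05, 7.144e-06, 2.143e-05]  ψ = [0, 0, 0, 0]  (obs o_3=4)
t=4: δ = [3.175e-06, 1.191e-06, 4.763e-06, 1.191e-06]  ψ = [1, 0, 1, 1]  (obs o_4=1)
t=5: δ = [1.985e-07, 9.923e-08, 5.292e-07, 6.615e-08]  ψ = [2, 2, 2, 0]  (obs o_5=1)
backtrack: best end state = 2; path = [0, 1, 0, 1, 2, 2]

path = [0, 1, 0, 1, 2, 2]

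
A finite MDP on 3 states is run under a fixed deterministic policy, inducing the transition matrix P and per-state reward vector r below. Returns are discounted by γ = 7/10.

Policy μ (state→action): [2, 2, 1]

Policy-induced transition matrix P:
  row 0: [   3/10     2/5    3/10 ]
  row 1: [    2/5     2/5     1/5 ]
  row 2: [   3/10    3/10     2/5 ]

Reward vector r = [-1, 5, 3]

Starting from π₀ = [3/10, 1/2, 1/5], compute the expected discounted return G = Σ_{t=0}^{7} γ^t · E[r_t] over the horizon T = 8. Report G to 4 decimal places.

t=0: π = [0.3000, 0.5000, 0.2000], E[r] = 2.8000, γ^t·E[r] = 2.800000, running G = 2.800000
t=1: π = [0.3500, 0.3800, 0.2700], E[r] = 2.3600, γ^t·E[r] = 1.652000, running G = 4.452000
t=2: π = [0.3380, 0.3730, 0.2890], E[r] = 2.3940, γ^t·E[r] = 1.173060, running G = 5.625060
t=3: π = [0.3373, 0.3711, 0.2916], E[r] = 2.3930, γ^t·E[r] = 0.820799, running G = 6.445859
t=4: π = [0.3371, 0.3708, 0.2921], E[r] = 2.3932, γ^t·E[r] = 0.574617, running G = 7.020476
t=5: π = [0.3371, 0.3708, 0.2921], E[r] = 2.3933, γ^t·E[r] = 0.402234, running G = 7.422710
t=6: π = [0.3371, 0.3708, 0.2921], E[r] = 2.3933, γ^t·E[r] = 0.281564, running G = 7.704275
t=7: π = [0.3371, 0.3708, 0.2921], E[r] = 2.3933, γ^t·E[r] = 0.197095, running G = 7.901370

G = 7.9014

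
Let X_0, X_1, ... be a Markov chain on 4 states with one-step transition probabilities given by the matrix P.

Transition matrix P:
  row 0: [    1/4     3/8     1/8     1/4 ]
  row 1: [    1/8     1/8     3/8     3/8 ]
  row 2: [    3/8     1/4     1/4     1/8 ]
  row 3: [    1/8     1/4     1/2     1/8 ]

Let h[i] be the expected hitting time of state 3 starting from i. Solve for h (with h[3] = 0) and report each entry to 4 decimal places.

First-step conditioning: h[3] = 0; for i ≠ 3, h[i] = 1 + Σ_k P[i][k]·h[k].
  h[0] = 1 + 1/4·h[0] + 3/8·h[1] + 1/8·h[2]
  h[1] = 1 + 1/8·h[0] + 1/8·h[1] + 3/8·h[2]
  h[2] = 1 + 3/8·h[0] + 1/4·h[1] + 1/4·h[2]
Solving the 3×3 linear system over states ≠ 3 gives exactly h = [144/37, 134/37, 166/37, 0] (h[3] = 0 is the target).

h = [3.8919, 3.6216, 4.4865, 0.0000]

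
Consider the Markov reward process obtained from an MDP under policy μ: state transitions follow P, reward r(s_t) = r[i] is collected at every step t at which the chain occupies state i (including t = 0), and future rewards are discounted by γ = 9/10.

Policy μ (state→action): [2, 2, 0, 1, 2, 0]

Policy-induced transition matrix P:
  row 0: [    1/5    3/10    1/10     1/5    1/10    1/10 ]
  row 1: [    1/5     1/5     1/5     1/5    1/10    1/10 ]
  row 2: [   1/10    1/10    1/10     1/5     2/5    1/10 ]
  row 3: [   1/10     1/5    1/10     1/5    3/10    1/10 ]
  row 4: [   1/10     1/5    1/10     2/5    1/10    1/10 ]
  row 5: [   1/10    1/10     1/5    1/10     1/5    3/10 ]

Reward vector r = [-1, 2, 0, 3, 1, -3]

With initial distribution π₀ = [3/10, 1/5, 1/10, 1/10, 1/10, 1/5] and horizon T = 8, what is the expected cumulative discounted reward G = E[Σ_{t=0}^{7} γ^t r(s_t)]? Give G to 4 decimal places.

t=0: π = [0.3000, 0.2000, 0.1000, 0.1000, 0.1000, 0.2000], E[r] = -0.1000, γ^t·E[r] = -0.100000, running G = -0.100000
t=1: π = [0.1500, 0.2000, 0.1400, 0.2000, 0.1700, 0.1400], E[r] = 0.6000, γ^t·E[r] = 0.540000, running G = 0.440000
t=2: π = [0.1350, 0.1870, 0.1340, 0.2200, 0.1960, 0.1280], E[r] = 0.7110, γ^t·E[r] = 0.575910, running G = 1.015910
t=3: π = [0.1322, 0.1873, 0.1315, 0.2264, 0.1970, 0.1256], E[r] = 0.7418, γ^t·E[r] = 0.540772, running G = 1.556682
t=4: π = [0.1320, 0.1875, 0.1313, 0.2268, 0.1973, 0.1251], E[r] = 0.7455, γ^t·E[r] = 0.489136, running G = 2.045818
t=5: π = [0.1319, 0.1876, 0.1313, 0.2269, 0.1973, 0.1250], E[r] = 0.7462, γ^t·E[r] = 0.440621, running G = 2.486439
t=6: π = [0.1320, 0.1876, 0.1313, 0.2270, 0.1973, 0.1250], E[r] = 0.7463, γ^t·E[r] = 0.396610, running G = 2.883048
t=7: π = [0.1320, 0.1876, 0.1313, 0.2270, 0.1973, 0.1250], E[r] = 0.7463, γ^t·E[r] = 0.356959, running G = 3.240007

G = 3.2400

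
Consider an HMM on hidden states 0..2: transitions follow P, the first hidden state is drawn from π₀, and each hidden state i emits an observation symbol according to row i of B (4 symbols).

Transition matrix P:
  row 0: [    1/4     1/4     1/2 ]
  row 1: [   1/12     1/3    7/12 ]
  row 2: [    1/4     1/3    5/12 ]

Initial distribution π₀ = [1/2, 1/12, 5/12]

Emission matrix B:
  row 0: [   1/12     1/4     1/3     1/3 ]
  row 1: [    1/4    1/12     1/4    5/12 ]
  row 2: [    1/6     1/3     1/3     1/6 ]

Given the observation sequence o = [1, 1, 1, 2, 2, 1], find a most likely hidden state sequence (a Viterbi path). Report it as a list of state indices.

path = [0, 2, 2, 2, 2, 2]

t=0: δ = [1.250e-01, 6.944e-03, 1.389e-01]  (obs o_0=1)
t=1: δ = [8.681e-03, 3.858e-03, 2.083e-02]  ψ = [2, 2, 0]  (obs o_1=1)
t=2: δ = [1.302e-03, 5.787e-04, 2.894e-03]  ψ = [2, 2, 2]  (obs o_2=1)
t=3: δ = [2.411e-04, 2.411e-04, 4.019e-04]  ψ = [2, 2, 2]  (obs o_3=2)
t=4: δ = [3.349e-05, 3.349e-05, 5.582e-05]  ψ = [2, 2, 2]  (obs o_4=2)
t=5: δ = [3.489e-06, 1.550e-06, 7.752e-06]  ψ = [2, 2, 2]  (obs o_5=1)
backtrack: best end state = 2; path = [0, 2, 2, 2, 2, 2]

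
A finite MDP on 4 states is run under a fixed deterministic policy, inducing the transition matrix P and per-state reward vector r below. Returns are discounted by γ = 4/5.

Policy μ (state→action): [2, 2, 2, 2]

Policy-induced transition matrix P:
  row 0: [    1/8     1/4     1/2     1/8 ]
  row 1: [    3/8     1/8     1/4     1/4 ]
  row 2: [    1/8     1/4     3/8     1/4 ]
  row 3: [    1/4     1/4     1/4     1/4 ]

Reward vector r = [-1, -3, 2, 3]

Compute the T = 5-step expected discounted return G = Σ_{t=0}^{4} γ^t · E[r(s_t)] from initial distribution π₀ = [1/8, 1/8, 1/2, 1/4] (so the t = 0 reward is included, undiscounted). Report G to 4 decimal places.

G = 2.4084

t=0: π = [0.1250, 0.1250, 0.5000, 0.2500], E[r] = 1.2500, γ^t·E[r] = 1.250000, running G = 1.250000
t=1: π = [0.1875, 0.2344, 0.3438, 0.2344], E[r] = 0.5000, γ^t·E[r] = 0.400000, running G = 1.650000
t=2: π = [0.2129, 0.2207, 0.3398, 0.2266], E[r] = 0.4844, γ^t·E[r] = 0.310000, running G = 1.960000
t=3: π = [0.2085, 0.2224, 0.3457, 0.2234], E[r] = 0.4858, γ^t·E[r] = 0.248750, running G = 2.208750
t=4: π = [0.2085, 0.2222, 0.3453, 0.2239], E[r] = 0.4874, γ^t·E[r] = 0.199625, running G = 2.408375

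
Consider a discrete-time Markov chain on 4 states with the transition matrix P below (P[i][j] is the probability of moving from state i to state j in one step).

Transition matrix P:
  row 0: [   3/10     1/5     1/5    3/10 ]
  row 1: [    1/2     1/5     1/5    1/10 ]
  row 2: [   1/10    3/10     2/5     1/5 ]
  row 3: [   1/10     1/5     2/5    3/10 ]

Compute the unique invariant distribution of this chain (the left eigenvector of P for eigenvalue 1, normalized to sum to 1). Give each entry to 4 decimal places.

π = [0.2403, 0.2306, 0.3058, 0.2233]

Balance equations π_j = Σ_i π_i·P[i][j]:
  π_0 = 3/10·π_0 + 1/2·π_1 + 1/10·π_2 + 1/10·π_3
  π_1 = 1/5·π_0 + 1/5·π_1 + 3/10·π_2 + 1/5·π_3
  π_2 = 1/5·π_0 + 1/5·π_1 + 2/5·π_2 + 2/5·π_3
  normalize: π_0 + π_1 + π_2 + π_3 = 1
Solving the linear system gives exactly π = [99/412, 95/412, 63/206, 23/103].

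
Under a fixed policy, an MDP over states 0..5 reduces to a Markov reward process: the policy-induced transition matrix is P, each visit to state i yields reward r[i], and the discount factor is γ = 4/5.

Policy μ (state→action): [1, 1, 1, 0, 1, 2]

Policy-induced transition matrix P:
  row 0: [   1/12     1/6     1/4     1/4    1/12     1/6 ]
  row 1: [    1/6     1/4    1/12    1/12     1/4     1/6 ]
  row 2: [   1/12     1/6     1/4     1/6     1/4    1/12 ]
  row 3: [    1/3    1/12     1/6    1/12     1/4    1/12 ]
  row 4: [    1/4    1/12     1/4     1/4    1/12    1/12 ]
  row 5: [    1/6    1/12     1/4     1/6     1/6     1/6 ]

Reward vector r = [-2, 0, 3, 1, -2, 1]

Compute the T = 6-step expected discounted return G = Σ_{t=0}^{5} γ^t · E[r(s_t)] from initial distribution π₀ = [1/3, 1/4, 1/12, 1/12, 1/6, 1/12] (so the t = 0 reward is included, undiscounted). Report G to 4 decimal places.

t=0: π = [0.3333, 0.2500, 0.0833, 0.0833, 0.1667, 0.0833], E[r] = -0.5833, γ^t·E[r] = -0.583333, running G = -0.583333
t=1: π = [0.1597, 0.1597, 0.2014, 0.1806, 0.1597, 0.1389], E[r] = 0.2847, γ^t·E[r] = 0.227778, running G = -0.355556
t=2: π = [0.1800, 0.1400, 0.2083, 0.1649, 0.1852, 0.1215], E[r] = 0.1811, γ^t·E[r] = 0.115926, running G = -0.239630
t=3: π = [0.1772, 0.1390, 0.2129, 0.1717, 0.1790, 0.1201], E[r] = 0.2181, γ^t·E[r] = 0.111654, running G = -0.127975
t=4: π = [0.1777, 0.1390, 0.2125, 0.1705, 0.1806, 0.1197], E[r] = 0.2111, γ^t·E[r] = 0.086474, running G = -0.041501
t=5: π = [0.1776, 0.1390, 0.2126, 0.1707, 0.1803, 0.1197], E[r] = 0.2125, γ^t·E[r] = 0.069623, running G = 0.028122

G = 0.0281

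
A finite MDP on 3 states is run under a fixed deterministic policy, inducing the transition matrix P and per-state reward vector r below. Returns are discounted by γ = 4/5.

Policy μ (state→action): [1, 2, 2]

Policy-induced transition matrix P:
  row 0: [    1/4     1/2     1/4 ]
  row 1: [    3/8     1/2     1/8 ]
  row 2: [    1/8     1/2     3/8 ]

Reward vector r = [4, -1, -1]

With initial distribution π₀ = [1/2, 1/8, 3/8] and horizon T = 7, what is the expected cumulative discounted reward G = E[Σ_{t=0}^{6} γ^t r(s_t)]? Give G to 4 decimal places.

t=0: π = [0.5000, 0.1250, 0.3750], E[r] = 1.5000, γ^t·E[r] = 1.500000, running G = 1.500000
t=1: π = [0.2188, 0.5000, 0.2813], E[r] = 0.0938, γ^t·E[r] = 0.075000, running G = 1.575000
t=2: π = [0.2773, 0.5000, 0.2227], E[r] = 0.3867, γ^t·E[r] = 0.247500, running G = 1.822500
t=3: π = [0.2847, 0.5000, 0.2153], E[r] = 0.4233, γ^t·E[r] = 0.216750, running G = 2.039250
t=4: π = [0.2856, 0.5000, 0.2144], E[r] = 0.4279, γ^t·E[r] = 0.175275, running G = 2.214525
t=5: π = [0.2857, 0.5000, 0.2143], E[r] = 0.4285, γ^t·E[r] = 0.140408, running G = 2.354933
t=6: π = [0.2857, 0.5000, 0.2143], E[r] = 0.4286, γ^t·E[r] = 0.112345, running G = 2.467277

G = 2.4673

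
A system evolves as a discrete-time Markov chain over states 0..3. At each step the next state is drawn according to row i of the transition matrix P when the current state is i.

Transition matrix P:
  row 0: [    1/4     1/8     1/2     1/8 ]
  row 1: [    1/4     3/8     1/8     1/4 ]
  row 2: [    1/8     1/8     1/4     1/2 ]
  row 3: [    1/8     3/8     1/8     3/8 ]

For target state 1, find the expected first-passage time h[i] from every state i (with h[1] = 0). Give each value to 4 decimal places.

h = [4.8850, 0.0000, 4.4602, 3.4690]

First-step conditioning: h[1] = 0; for i ≠ 1, h[i] = 1 + Σ_k P[i][k]·h[k].
  h[0] = 1 + 1/4·h[0] + 1/2·h[2] + 1/8·h[3]
  h[2] = 1 + 1/8·h[0] + 1/4·h[2] + 1/2·h[3]
  h[3] = 1 + 1/8·h[0] + 1/8·h[2] + 3/8·h[3]
Solving the 3×3 linear system over states ≠ 1 gives exactly h = [552/113, 0, 504/113, 392/113] (h[1] = 0 is the target).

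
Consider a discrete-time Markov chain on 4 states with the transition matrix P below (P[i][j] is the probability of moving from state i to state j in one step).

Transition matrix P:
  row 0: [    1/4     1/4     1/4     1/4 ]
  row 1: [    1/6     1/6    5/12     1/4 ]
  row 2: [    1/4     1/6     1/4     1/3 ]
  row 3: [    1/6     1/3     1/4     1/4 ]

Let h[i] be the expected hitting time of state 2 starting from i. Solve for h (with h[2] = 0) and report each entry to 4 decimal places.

First-step conditioning: h[2] = 0; for i ≠ 2, h[i] = 1 + Σ_k P[i][k]·h[k].
  h[0] = 1 + 1/4·h[0] + 1/4·h[1] + 1/4·h[3]
  h[1] = 1 + 1/6·h[0] + 1/6·h[1] + 1/4·h[3]
  h[3] = 1 + 1/6·h[0] + 1/3·h[1] + 1/4·h[3]
Solving the 3×3 linear system over states ≠ 2 gives exactly h = [24/7, 264/91, 0, 44/13] (h[2] = 0 is the target).

h = [3.4286, 2.9011, 0.0000, 3.3846]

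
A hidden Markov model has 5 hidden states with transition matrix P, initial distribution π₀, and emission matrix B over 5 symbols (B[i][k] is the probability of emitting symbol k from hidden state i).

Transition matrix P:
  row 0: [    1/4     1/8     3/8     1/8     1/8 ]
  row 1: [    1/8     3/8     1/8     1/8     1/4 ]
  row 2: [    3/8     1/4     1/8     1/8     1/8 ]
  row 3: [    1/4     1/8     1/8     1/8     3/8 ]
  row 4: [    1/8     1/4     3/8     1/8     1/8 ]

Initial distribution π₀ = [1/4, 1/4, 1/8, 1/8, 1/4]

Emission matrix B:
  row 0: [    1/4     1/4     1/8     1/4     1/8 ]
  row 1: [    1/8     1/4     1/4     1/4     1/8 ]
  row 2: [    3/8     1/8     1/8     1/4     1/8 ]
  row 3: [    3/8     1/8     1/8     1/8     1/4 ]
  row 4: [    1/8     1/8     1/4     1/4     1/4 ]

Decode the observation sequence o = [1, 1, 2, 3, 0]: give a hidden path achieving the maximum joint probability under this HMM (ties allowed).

t=0: δ = [6.250e-02, 6.250e-02, 1.562e-02, 1.562e-02, 3.125e-02]  (obs o_0=1)
t=1: δ = [3.906e-03, 5.859e-03, 2.930e-03, 9.766e-04, 1.953e-03]  ψ = [0, 1, 0, 0, 1]  (obs o_1=1)
t=2: δ = [1.373e-04, 5.493e-04, 1.831e-04, 9.155e-05, 3.662e-04]  ψ = [2, 1, 0, 1, 1]  (obs o_2=2)
t=3: δ = [1.717e-05, 5.150e-05, 3.433e-05, 8.583e-06, 3.433e-05]  ψ = [1, 1, 4, 1, 1]  (obs o_3=3)
t=4: δ = [3.219e-06, 2.414e-06, 4.828e-06, 2.414e-06, 1.609e-06]  ψ = [2, 1, 4, 1, 1]  (obs o_4=0)
backtrack: best end state = 2; path = [1, 1, 1, 4, 2]

path = [1, 1, 1, 4, 2]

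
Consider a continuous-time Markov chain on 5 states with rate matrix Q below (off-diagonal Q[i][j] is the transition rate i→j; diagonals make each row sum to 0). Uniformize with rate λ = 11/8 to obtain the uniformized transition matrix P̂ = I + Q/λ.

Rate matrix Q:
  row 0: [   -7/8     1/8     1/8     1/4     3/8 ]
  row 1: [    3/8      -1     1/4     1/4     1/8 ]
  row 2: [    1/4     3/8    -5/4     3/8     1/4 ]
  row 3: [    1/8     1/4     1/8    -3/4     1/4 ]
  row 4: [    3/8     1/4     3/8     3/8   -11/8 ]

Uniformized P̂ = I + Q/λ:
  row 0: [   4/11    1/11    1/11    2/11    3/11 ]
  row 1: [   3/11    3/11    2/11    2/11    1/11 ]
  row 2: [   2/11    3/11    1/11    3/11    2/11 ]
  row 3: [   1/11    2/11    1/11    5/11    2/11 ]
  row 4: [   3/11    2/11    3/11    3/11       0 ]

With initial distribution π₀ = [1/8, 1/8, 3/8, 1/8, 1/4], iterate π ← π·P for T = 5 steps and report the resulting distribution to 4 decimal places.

π = [0.2291, 0.1907, 0.1368, 0.2866, 0.1568]

t=0: π = [0.1250, 0.1250, 0.3750, 0.1250, 0.2500]
t=1: π = [0.2273, 0.2159, 0.1477, 0.2727, 0.1364]
t=2: π = [0.2304, 0.1942, 0.1353, 0.2820, 0.1581]
t=3: π = [0.2301, 0.1908, 0.1373, 0.2854, 0.1564]
t=4: π = [0.2293, 0.1907, 0.1367, 0.2864, 0.1570]
t=5: π = [0.2291, 0.1907, 0.1368, 0.2866, 0.1568]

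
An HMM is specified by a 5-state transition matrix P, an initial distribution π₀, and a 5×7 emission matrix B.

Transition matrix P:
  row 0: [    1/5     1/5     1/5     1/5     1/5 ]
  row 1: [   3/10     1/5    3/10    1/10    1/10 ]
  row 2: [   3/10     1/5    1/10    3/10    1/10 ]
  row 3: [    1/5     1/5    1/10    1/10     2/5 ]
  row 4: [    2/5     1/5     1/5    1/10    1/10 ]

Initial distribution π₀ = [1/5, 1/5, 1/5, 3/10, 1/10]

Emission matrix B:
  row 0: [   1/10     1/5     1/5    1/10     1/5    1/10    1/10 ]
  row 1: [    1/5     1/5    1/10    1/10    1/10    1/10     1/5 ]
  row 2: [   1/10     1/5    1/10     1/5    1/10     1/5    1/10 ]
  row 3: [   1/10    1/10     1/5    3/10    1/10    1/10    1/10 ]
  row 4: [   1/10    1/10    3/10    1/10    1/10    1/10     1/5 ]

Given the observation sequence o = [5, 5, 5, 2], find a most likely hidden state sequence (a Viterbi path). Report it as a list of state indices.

path = [1, 2, 3, 4]

t=0: δ = [2.000e-02, 2.000e-02, 4.000e-02, 3.000e-02, 1.000e-02]  (obs o_0=5)
t=1: δ = [1.200e-03, 8.000e-04, 1.200e-03, 1.200e-03, 1.200e-03]  ψ = [2, 2, 1, 2, 3]  (obs o_1=5)
t=2: δ = [4.800e-05, 2.400e-05, 4.800e-05, 3.600e-05, 4.800e-05]  ψ = [4, 0, 0, 2, 3]  (obs o_2=5)
t=3: δ = [3.840e-06, 9.600e-07, 9.600e-07, 2.880e-06, 4.320e-06]  ψ = [4, 0, 0, 2, 3]  (obs o_3=2)
backtrack: best end state = 4; path = [1, 2, 3, 4]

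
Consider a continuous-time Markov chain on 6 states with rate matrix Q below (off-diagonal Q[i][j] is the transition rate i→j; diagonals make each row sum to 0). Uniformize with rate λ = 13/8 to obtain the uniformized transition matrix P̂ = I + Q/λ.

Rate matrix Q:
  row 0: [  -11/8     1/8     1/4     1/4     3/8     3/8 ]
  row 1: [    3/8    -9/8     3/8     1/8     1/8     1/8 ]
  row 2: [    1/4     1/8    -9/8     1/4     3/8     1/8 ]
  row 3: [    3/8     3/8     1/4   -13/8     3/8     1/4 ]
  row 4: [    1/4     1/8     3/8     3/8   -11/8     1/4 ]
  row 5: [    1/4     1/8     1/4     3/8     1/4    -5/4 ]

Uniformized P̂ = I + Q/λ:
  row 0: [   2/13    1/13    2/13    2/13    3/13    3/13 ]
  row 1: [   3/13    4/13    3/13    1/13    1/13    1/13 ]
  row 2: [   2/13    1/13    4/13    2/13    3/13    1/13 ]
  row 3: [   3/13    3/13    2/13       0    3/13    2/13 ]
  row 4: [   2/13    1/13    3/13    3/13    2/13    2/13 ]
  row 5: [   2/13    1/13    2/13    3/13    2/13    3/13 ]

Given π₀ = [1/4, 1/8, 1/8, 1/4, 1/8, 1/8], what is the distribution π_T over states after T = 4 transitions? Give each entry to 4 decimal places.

π = [0.1751, 0.1295, 0.2104, 0.1473, 0.1848, 0.1530]

t=0: π = [0.2500, 0.1250, 0.1250, 0.2500, 0.1250, 0.1250]
t=1: π = [0.1827, 0.1442, 0.1923, 0.1250, 0.1923, 0.1635]
t=2: π = [0.1746, 0.1294, 0.2093, 0.1509, 0.1812, 0.1546]
t=3: π = [0.1754, 0.1300, 0.2099, 0.1465, 0.1850, 0.1531]
t=4: π = [0.1751, 0.1295, 0.2104, 0.1473, 0.1848, 0.1530]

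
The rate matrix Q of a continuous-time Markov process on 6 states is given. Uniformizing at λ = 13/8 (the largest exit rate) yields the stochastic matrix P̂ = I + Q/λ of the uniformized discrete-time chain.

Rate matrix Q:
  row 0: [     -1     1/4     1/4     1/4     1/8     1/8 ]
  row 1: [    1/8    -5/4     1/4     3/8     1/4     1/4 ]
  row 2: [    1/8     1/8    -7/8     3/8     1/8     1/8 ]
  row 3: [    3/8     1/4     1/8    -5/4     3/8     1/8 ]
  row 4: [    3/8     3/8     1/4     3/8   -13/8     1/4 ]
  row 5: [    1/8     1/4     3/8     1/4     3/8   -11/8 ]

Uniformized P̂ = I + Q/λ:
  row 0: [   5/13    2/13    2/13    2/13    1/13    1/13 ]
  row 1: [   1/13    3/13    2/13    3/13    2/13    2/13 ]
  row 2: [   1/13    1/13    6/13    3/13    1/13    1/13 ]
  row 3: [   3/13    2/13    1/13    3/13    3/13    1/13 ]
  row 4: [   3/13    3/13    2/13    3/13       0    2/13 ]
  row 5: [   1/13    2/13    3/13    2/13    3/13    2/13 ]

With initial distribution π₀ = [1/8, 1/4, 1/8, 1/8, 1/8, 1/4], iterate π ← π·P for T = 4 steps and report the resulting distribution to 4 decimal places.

π = [0.1853, 0.1598, 0.2110, 0.2083, 0.1280, 0.1074]

t=0: π = [0.1250, 0.2500, 0.1250, 0.1250, 0.1250, 0.2500]
t=1: π = [0.1538, 0.1731, 0.2019, 0.2019, 0.1442, 0.1250]
t=2: π = [0.1775, 0.1627, 0.2101, 0.2093, 0.1294, 0.1109]
t=3: π = [0.1837, 0.1602, 0.2109, 0.2086, 0.1288, 0.1079]
t=4: π = [0.1853, 0.1598, 0.2110, 0.2083, 0.1280, 0.1074]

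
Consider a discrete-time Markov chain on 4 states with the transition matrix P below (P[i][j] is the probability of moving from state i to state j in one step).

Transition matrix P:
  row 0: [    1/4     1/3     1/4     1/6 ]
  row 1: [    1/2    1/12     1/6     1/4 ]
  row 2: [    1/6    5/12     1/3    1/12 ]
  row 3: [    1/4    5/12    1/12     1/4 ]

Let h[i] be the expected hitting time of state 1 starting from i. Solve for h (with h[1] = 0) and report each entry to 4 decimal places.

First-step conditioning: h[1] = 0; for i ≠ 1, h[i] = 1 + Σ_k P[i][k]·h[k].
  h[0] = 1 + 1/4·h[0] + 1/4·h[2] + 1/6·h[3]
  h[2] = 1 + 1/6·h[0] + 1/3·h[2] + 1/12·h[3]
  h[3] = 1 + 1/4·h[0] + 1/12·h[2] + 1/4·h[3]
Solving the 3×3 linear system over states ≠ 1 gives exactly h = [357/131, 0, 327/131, 330/131] (h[1] = 0 is the target).

h = [2.7252, 0.0000, 2.4962, 2.5191]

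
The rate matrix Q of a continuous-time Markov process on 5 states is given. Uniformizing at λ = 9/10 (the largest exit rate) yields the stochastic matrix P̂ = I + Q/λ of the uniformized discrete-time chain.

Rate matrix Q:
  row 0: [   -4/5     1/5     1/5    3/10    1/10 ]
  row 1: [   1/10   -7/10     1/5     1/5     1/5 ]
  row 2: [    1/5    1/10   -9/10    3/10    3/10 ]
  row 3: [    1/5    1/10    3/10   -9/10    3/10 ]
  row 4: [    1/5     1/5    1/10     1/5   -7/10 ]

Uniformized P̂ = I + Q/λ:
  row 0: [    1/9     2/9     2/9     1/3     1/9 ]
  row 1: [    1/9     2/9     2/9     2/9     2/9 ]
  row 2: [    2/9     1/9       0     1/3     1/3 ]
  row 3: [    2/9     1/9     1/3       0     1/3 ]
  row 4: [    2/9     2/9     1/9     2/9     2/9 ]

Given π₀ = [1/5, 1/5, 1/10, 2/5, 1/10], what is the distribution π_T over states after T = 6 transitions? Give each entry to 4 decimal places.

π = [0.1822, 0.1785, 0.1788, 0.2149, 0.2457]

t=0: π = [0.2000, 0.2000, 0.1000, 0.4000, 0.1000]
t=1: π = [0.1778, 0.1667, 0.2333, 0.1667, 0.2556]
t=2: π = [0.1840, 0.1778, 0.1605, 0.2309, 0.2469]
t=3: π = [0.1820, 0.1787, 0.1848, 0.2092, 0.2453]
t=4: π = [0.1821, 0.1784, 0.1772, 0.2165, 0.2458]
t=5: π = [0.1822, 0.1785, 0.1796, 0.2140, 0.2457]
t=6: π = [0.1822, 0.1785, 0.1788, 0.2149, 0.2457]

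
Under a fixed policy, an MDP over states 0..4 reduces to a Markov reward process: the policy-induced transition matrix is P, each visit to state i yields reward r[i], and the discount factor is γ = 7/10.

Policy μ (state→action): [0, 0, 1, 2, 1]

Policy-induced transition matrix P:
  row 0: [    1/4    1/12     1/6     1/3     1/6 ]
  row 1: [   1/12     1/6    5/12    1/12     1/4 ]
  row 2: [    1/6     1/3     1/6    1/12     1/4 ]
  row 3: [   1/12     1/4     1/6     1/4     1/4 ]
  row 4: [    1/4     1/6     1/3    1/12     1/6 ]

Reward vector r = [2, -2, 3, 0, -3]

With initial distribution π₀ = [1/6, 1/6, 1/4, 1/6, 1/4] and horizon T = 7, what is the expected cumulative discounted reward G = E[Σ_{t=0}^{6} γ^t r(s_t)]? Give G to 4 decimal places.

t=0: π = [0.1667, 0.1667, 0.2500, 0.1667, 0.2500], E[r] = 0.0000, γ^t·E[r] = 0.000000, running G = 0.000000
t=1: π = [0.1736, 0.2083, 0.2500, 0.1528, 0.2153], E[r] = 0.0347, γ^t·E[r] = 0.024306, running G = 0.024306
t=2: π = [0.1690, 0.2066, 0.2546, 0.1522, 0.2176], E[r] = 0.0359, γ^t·E[r] = 0.017581, running G = 0.041887
t=3: π = [0.1690, 0.2077, 0.2546, 0.1509, 0.2178], E[r] = 0.0329, γ^t·E[r] = 0.011298, running G = 0.053184
t=4: π = [0.1690, 0.2076, 0.2549, 0.1507, 0.2178], E[r] = 0.0342, γ^t·E[r] = 0.008210, running G = 0.061395
t=5: π = [0.1690, 0.2076, 0.2549, 0.1507, 0.2178], E[r] = 0.0341, γ^t·E[r] = 0.005731, running G = 0.067126
t=6: π = [0.1690, 0.2076, 0.2549, 0.1507, 0.2178], E[r] = 0.0342, γ^t·E[r] = 0.004018, running G = 0.071143

G = 0.0711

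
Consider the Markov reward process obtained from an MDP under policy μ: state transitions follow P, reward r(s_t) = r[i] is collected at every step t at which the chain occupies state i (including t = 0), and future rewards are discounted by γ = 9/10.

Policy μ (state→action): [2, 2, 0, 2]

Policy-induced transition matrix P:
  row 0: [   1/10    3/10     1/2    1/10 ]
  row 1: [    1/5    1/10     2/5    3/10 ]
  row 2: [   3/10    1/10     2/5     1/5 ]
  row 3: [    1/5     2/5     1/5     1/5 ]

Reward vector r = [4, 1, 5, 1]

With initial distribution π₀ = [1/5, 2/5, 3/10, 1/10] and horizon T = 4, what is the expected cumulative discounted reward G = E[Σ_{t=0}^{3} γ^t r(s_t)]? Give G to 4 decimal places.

t=0: π = [0.2000, 0.4000, 0.3000, 0.1000], E[r] = 2.8000, γ^t·E[r] = 2.800000, running G = 2.800000
t=1: π = [0.2100, 0.1700, 0.4000, 0.2200], E[r] = 3.2300, γ^t·E[r] = 2.907000, running G = 5.707000
t=2: π = [0.2190, 0.2080, 0.3770, 0.1960], E[r] = 3.1650, γ^t·E[r] = 2.563650, running G = 8.270650
t=3: π = [0.2158, 0.2026, 0.3827, 0.1989], E[r] = 3.1782, γ^t·E[r] = 2.316908, running G = 10.587558

G = 10.5876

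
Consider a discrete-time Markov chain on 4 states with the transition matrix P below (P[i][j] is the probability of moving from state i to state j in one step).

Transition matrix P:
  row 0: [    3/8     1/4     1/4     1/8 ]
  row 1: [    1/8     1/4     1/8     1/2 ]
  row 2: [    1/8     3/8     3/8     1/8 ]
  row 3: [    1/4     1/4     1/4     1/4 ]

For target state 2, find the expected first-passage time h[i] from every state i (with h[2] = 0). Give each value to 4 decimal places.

h = [4.5714, 5.1429, 0.0000, 4.5714]

First-step conditioning: h[2] = 0; for i ≠ 2, h[i] = 1 + Σ_k P[i][k]·h[k].
  h[0] = 1 + 3/8·h[0] + 1/4·h[1] + 1/8·h[3]
  h[1] = 1 + 1/8·h[0] + 1/4·h[1] + 1/2·h[3]
  h[3] = 1 + 1/4·h[0] + 1/4·h[1] + 1/4·h[3]
Solving the 3×3 linear system over states ≠ 2 gives exactly h = [32/7, 36/7, 0, 32/7] (h[2] = 0 is the target).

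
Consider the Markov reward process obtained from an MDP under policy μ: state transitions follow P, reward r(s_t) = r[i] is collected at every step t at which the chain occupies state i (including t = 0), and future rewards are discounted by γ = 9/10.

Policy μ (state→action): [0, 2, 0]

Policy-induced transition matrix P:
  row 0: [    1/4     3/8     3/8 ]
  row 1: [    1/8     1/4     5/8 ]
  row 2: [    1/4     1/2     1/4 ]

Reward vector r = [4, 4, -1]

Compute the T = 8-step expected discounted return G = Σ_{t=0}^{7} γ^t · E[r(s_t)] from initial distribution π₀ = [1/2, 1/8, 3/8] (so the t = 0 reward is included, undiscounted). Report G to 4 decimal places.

t=0: π = [0.5000, 0.1250, 0.3750], E[r] = 2.1250, γ^t·E[r] = 2.125000, running G = 2.125000
t=1: π = [0.2344, 0.4063, 0.3594], E[r] = 2.2031, γ^t·E[r] = 1.982813, running G = 4.107813
t=2: π = [0.1992, 0.3691, 0.4316], E[r] = 1.8418, γ^t·E[r] = 1.491855, running G = 5.599668
t=3: π = [0.2039, 0.3828, 0.4133], E[r] = 1.9333, γ^t·E[r] = 1.409412, running G = 7.009080
t=4: π = [0.2021, 0.3788, 0.4190], E[r] = 1.9048, γ^t·E[r] = 1.249750, running G = 8.258829
t=5: π = [0.2026, 0.3800, 0.4173], E[r] = 1.9134, γ^t·E[r] = 1.129832, running G = 9.388661
t=6: π = [0.2025, 0.3797, 0.4178], E[r] = 1.9108, γ^t·E[r] = 1.015474, running G = 10.404135
t=7: π = [0.2025, 0.3798, 0.4177], E[r] = 1.9116, γ^t·E[r] = 0.914300, running G = 11.318434

G = 11.3184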